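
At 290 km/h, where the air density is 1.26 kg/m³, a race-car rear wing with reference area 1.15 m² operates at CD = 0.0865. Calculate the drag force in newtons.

D = 407 N

Convert speed: v = 290 km/h ÷ 3.6 = 80.56 m/s.
Dynamic pressure q = ½ρv² = ½ × 1.26 × 80.56² = 4088 Pa.
D = q·S·CD = 4088 × 1.15 × 0.0865 = 407 N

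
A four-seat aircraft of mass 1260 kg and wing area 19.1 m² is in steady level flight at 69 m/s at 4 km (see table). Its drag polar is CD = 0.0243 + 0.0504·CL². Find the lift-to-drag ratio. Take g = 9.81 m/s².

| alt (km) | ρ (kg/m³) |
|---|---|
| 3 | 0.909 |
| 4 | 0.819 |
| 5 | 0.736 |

L/D = 11.1

At 4 km, from the table: ρ = 0.819 kg/m³.
In steady level flight, lift balances weight: W = mg = 1260 × 9.81 = 12361 N.
Dynamic pressure q = 0.5 × 0.819 × 69² = 1950 Pa.
CL = 2W/(ρv²S) = 2×12361/(0.819×69²×19.1) = 0.3319.
CD = 0.0243 + 0.0504 × 0.3319² = 0.02985.
L/D = CL/CD = 0.3319 / 0.02985 = 11.1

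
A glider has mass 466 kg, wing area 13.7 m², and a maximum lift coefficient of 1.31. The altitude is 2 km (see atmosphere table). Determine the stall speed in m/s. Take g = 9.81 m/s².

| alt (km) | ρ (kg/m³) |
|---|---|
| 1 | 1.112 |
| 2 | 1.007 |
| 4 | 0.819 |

At 2 km, from the table: ρ = 1.007 kg/m³.
Stall occurs when L = W at CL,max. W = mg = 466 × 9.81 = 4571 N.
V_stall = √(2W/(ρ·S·CL,max)) = √(2 × 4571 / (1.007 × 13.7 × 1.31))
V_stall = √505.9 = 22.5 m/s

V_stall = 22.5 m/s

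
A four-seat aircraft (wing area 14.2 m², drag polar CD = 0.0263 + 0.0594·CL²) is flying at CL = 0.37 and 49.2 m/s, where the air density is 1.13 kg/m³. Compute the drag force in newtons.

D = 669 N

CD = 0.0263 + 0.0594 × 0.37² = 0.03443
D = ½ρv²S·CD = ½ × 1.13 × 49.2² × 14.2 × 0.03443 = 669 N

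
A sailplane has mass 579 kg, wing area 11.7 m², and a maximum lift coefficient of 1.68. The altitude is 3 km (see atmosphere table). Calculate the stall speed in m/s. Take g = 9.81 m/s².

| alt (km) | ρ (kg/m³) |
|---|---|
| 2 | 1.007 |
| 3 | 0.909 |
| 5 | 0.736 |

At 3 km, from the table: ρ = 0.909 kg/m³.
At stall, lift equals weight: L = W = m·g = 579 × 9.81 = 5680 N.
V_stall = √(2W/(ρ·S·CL,max)) = √(2 × 5680 / (0.909 × 11.7 × 1.68))
V_stall = √635.8 = 25.2 m/s

V_stall = 25.2 m/s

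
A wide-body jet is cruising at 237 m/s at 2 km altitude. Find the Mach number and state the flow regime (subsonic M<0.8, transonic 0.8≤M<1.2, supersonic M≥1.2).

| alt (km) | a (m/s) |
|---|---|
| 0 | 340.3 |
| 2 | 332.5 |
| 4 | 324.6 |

M = 0.713 (subsonic)

At 2 km, from the table: a = 332.5 m/s.
M = v/a = 237 / 332.5 = 0.713
M = 0.713 → subsonic.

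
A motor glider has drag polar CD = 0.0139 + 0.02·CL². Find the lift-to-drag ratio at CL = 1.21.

CD = 0.0139 + 0.02 × 1.21² = 0.04318
L/D = CL/CD = 1.21 / 0.04318 = 28

L/D = 28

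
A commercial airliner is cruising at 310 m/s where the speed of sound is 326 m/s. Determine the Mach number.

M = 0.951

M = v/a = 310 / 326 = 0.951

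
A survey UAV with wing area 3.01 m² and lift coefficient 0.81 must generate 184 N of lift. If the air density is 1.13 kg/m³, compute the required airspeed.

v = 11.6 m/s

L = ½ρv²S·CL ⇒ v = √(2L/(ρ·S·CL))
v = √(2 × 184 / (1.13 × 3.01 × 0.81)) = √133.6 = 11.6 m/s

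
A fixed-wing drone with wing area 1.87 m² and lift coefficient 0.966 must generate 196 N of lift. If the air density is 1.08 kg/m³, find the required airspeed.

L = ½ρv²S·CL ⇒ v = √(2L/(ρ·S·CL))
v = √(2 × 196 / (1.08 × 1.87 × 0.966)) = √200.9 = 14.2 m/s

v = 14.2 m/s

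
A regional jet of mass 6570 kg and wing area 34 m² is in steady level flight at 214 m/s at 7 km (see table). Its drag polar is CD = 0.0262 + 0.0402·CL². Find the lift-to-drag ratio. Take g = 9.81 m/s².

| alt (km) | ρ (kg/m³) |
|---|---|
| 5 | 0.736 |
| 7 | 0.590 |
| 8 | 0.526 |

At 7 km, from the table: ρ = 0.590 kg/m³.
Weight W = mg = 6570 × 9.81 = 64452 N; in level flight L = W.
Dynamic pressure q = 0.5 × 0.59 × 214² = 13510 Pa.
CL = 2W/(ρv²S) = 2×64452/(0.59×214²×34) = 0.1403.
CD = 0.0262 + 0.0402 × 0.1403² = 0.02699.
L/D = CL/CD = 0.1403 / 0.02699 = 5.2

L/D = 5.2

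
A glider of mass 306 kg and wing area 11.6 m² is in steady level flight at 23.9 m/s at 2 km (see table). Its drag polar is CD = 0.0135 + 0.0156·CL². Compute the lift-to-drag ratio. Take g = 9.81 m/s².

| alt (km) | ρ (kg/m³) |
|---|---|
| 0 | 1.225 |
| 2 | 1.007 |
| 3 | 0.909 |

L/D = 34.4

At 2 km, from the table: ρ = 1.007 kg/m³.
Level flight ⇒ L = W = m·g = 306 × 9.81 = 3001.9 N.
Dynamic pressure q = 0.5 × 1.007 × 23.9² = 287.6 Pa.
CL = 2W/(ρv²S) = 2×3001.9/(1.007×23.9²×11.6) = 0.8998.
CD = 0.0135 + 0.0156 × 0.8998² = 0.02613.
L/D = CL/CD = 0.8998 / 0.02613 = 34.4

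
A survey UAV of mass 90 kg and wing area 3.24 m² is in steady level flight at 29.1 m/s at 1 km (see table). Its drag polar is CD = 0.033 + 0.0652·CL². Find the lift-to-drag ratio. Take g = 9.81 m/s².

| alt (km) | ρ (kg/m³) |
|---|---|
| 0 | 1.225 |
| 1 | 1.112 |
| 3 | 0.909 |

At 1 km, from the table: ρ = 1.112 kg/m³.
In steady level flight, lift balances weight: W = mg = 90 × 9.81 = 882.9 N.
Dynamic pressure q = 0.5 × 1.112 × 29.1² = 470.8 Pa.
CL = W/(q·S) = 882.9 / (470.8 × 3.24) = 0.5788.
CD = 0.033 + 0.0652 × 0.5788² = 0.05484.
L/D = CL/CD = 0.5788 / 0.05484 = 10.6

L/D = 10.6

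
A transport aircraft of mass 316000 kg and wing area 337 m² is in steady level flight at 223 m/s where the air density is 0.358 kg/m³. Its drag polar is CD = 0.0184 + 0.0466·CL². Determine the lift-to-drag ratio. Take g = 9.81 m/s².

Level flight ⇒ L = W = m·g = 316000 × 9.81 = 3.1×10^6 N.
Dynamic pressure q = 0.5 × 0.358 × 223² = 8901 Pa.
CL = W/(q·S) = 3.1×10^6 / (8901 × 337) = 1.033.
CD = 0.0184 + 0.0466 × 1.033² = 0.06816.
L/D = CL/CD = 1.033 / 0.06816 = 15.2

L/D = 15.2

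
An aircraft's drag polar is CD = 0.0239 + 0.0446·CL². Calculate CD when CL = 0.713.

CD = 0.0466

CD = 0.0239 + 0.0446 × 0.713² = 0.0239 + 0.02267 = 0.0466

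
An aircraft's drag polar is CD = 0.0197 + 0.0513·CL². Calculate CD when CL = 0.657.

CD = 0.0197 + 0.0513 × 0.657² = 0.0197 + 0.02214 = 0.0418

CD = 0.0418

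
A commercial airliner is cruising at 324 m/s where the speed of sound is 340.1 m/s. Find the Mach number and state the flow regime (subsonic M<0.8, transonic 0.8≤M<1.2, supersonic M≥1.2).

M = v/a = 324 / 340.1 = 0.953
M = 0.953 → transonic.

M = 0.953 (transonic)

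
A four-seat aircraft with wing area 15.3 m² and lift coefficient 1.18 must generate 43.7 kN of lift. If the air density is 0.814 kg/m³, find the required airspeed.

v = 77.1 m/s

L = ½ρv²S·CL ⇒ v = √(2L/(ρ·S·CL))
v = √(2 × 43700 / (0.814 × 15.3 × 1.18)) = √5947 = 77.1 m/s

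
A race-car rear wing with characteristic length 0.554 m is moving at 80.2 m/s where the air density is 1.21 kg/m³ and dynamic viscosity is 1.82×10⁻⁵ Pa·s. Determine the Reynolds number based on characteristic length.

Re = ρ·v·c/μ = 1.21 × 80.2 × 0.554 / (1.82×10⁻⁵) = 2.95×10^6

Re = 2.95×10^6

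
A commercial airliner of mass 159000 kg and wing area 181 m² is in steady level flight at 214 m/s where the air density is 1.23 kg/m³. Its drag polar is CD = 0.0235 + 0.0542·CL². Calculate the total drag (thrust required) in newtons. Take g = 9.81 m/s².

D = 1.46×10^5 N

Weight W = mg = 159000 × 9.81 = 1.5598×10^6 N; in level flight L = W.
q = ½ρv² = ½ × 1.23 × 214² = 28160 Pa.
CL = 2W/(ρv²S) = 2×1.5598×10^6/(1.23×214²×181) = 0.306.
CD = 0.0235 + 0.0542 × 0.306² = 0.02857.
D = q·S·CD = 28160 × 181 × 0.02857 = 1.457×10^5 N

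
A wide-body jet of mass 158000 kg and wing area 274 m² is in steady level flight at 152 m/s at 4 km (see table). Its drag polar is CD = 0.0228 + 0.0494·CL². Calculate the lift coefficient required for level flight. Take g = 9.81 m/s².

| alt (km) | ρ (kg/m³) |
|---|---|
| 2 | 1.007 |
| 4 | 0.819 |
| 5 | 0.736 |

CL = 0.598

At 4 km, from the table: ρ = 0.819 kg/m³.
In steady level flight, lift balances weight: W = mg = 158000 × 9.81 = 1.55×10^6 N.
q = ½ρv² = ½ × 0.819 × 152² = 9461 Pa.
CL = W/(q·S) = 1.55×10^6 / (9461 × 274) = 0.5979.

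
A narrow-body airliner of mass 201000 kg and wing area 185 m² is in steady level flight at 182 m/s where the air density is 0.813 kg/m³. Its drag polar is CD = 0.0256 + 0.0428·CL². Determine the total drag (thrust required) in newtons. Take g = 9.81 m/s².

Level flight ⇒ L = W = m·g = 201000 × 9.81 = 1.9718×10^6 N.
q = ½ρv² = ½ × 0.813 × 182² = 13460 Pa.
CL = 2W/(ρv²S) = 2×1.9718×10^6/(0.813×182²×185) = 0.7916.
CD = 0.0256 + 0.0428 × 0.7916² = 0.05242.
D = q·S·CD = 13460 × 185 × 0.05242 = 1.306×10^5 N

D = 1.31×10^5 N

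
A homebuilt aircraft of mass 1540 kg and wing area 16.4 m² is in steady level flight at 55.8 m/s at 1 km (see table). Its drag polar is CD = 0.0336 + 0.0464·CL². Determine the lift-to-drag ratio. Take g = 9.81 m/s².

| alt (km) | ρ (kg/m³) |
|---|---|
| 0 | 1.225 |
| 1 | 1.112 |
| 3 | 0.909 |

L/D = 11.4

At 1 km, from the table: ρ = 1.112 kg/m³.
In steady level flight, lift balances weight: W = mg = 1540 × 9.81 = 15107 N.
Dynamic pressure q = 0.5 × 1.112 × 55.8² = 1731 Pa.
CL = 2W/(ρv²S) = 2×15107/(1.112×55.8²×16.4) = 0.5321.
CD = 0.0336 + 0.0464 × 0.5321² = 0.04674.
L/D = CL/CD = 0.5321 / 0.04674 = 11.4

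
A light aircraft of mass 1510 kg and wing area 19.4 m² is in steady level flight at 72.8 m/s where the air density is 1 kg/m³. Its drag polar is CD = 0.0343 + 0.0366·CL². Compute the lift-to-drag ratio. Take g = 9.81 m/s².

Weight W = mg = 1510 × 9.81 = 14813 N; in level flight L = W.
Dynamic pressure q = 0.5 × 1 × 72.8² = 2650 Pa.
Required CL = L/(qS) = 14813/(2650·19.4) = 0.2881.
CD = 0.0343 + 0.0366 × 0.2881² = 0.03734.
L/D = CL/CD = 0.2881 / 0.03734 = 7.72

L/D = 7.72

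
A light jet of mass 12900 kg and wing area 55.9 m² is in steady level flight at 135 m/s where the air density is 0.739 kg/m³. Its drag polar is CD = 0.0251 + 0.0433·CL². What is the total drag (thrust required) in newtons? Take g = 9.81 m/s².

Weight W = mg = 12900 × 9.81 = 1.2655×10^5 N; in level flight L = W.
q = ½ρv² = ½ × 0.739 × 135² = 6734 Pa.
CL = 2W/(ρv²S) = 2×1.2655×10^5/(0.739×135²×55.9) = 0.3362.
CD = 0.0251 + 0.0433 × 0.3362² = 0.02999.
D = q·S·CD = 6734 × 55.9 × 0.02999 = 11290 N

D = 11300 N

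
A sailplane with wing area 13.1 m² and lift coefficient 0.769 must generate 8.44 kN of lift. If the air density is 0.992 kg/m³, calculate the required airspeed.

L = ½ρv²S·CL ⇒ v = √(2L/(ρ·S·CL))
v = √(2 × 8440 / (0.992 × 13.1 × 0.769)) = √1689 = 41.1 m/s

v = 41.1 m/s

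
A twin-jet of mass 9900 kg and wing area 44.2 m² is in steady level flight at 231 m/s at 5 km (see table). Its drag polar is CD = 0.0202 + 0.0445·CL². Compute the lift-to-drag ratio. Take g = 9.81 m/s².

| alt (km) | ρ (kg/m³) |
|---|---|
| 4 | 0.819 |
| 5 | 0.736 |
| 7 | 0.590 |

At 5 km, from the table: ρ = 0.736 kg/m³.
In steady level flight, lift balances weight: W = mg = 9900 × 9.81 = 97119 N.
q = ½ρv² = ½ × 0.736 × 231² = 19640 Pa.
Required CL = L/(qS) = 97119/(19640·44.2) = 0.1119.
CD = 0.0202 + 0.0445 × 0.1119² = 0.02076.
L/D = CL/CD = 0.1119 / 0.02076 = 5.39

L/D = 5.39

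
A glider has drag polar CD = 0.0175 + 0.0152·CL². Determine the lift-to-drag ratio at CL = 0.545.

L/D = 24.8

CD = 0.0175 + 0.0152 × 0.545² = 0.02201
L/D = CL/CD = 0.545 / 0.02201 = 24.8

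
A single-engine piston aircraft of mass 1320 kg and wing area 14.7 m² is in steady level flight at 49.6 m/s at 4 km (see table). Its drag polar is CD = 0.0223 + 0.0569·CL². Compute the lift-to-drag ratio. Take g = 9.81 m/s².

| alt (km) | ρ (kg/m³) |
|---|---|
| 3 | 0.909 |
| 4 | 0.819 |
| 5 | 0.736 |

At 4 km, from the table: ρ = 0.819 kg/m³.
Weight W = mg = 1320 × 9.81 = 12949 N; in level flight L = W.
Dynamic pressure q = 0.5 × 0.819 × 49.6² = 1007 Pa.
Required CL = L/(qS) = 12949/(1007·14.7) = 0.8744.
CD = 0.0223 + 0.0569 × 0.8744² = 0.0658.
L/D = CL/CD = 0.8744 / 0.0658 = 13.3

L/D = 13.3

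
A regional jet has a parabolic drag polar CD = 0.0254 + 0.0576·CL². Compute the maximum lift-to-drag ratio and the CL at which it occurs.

For CD = CD0 + K·CL², (L/D)max occurs at CL* = √(CD0/K) and equals 1/(2√(K·CD0)).
(L/D)max = 1/(2√(0.0576 × 0.0254)) = 1/(2 × 0.03825) = 13.1
CL* = √(0.0254/0.0576) = 0.664

(L/D)max = 13.1, at CL = 0.664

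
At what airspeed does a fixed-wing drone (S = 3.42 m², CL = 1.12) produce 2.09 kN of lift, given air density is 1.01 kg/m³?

v = 32.9 m/s

L = ½ρv²S·CL ⇒ v = √(2L/(ρ·S·CL))
v = √(2 × 2090 / (1.01 × 3.42 × 1.12)) = √1080 = 32.9 m/s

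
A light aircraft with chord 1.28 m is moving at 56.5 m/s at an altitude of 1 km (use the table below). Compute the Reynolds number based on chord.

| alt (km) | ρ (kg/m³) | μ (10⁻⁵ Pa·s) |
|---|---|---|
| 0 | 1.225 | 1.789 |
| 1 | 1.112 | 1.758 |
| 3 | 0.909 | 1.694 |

At 1 km, from the table: ρ = 1.112 kg/m³, μ = 1.758×10⁻⁵ Pa·s.
Re = ρ·v·c/μ = 1.112 × 56.5 × 1.28 / (1.758×10⁻⁵) = 4.57×10^6

Re = 4.57×10^6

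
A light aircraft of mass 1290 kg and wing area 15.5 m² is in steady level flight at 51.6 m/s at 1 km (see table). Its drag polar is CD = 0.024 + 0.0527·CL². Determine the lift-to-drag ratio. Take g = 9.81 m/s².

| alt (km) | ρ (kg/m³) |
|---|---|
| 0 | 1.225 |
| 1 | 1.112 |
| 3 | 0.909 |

At 1 km, from the table: ρ = 1.112 kg/m³.
Weight W = mg = 1290 × 9.81 = 12655 N; in level flight L = W.
q = ½ρv² = ½ × 1.112 × 51.6² = 1480 Pa.
CL = 2W/(ρv²S) = 2×12655/(1.112×51.6²×15.5) = 0.5515.
CD = 0.024 + 0.0527 × 0.5515² = 0.04003.
L/D = CL/CD = 0.5515 / 0.04003 = 13.8

L/D = 13.8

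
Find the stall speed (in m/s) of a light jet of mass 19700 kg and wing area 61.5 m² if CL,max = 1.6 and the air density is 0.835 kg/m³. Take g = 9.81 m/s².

At stall, lift equals weight: L = W = m·g = 19700 × 9.81 = 1.933×10^5 N.
V_stall = √(2W/(ρ·S·CL,max)) = √(2 × 1.933×10^5 / (0.835 × 61.5 × 1.6))
V_stall = √4704 = 68.6 m/s

V_stall = 68.6 m/s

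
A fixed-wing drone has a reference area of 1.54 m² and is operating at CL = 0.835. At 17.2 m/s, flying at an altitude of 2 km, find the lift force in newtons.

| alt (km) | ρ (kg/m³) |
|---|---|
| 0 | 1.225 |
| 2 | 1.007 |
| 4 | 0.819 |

At 2 km, from the table: ρ = 1.007 kg/m³.
L = ½ρv²S·CL = ½ × 1.007 × 17.2² × 1.54 × 0.835 = 192 N

L = 192 N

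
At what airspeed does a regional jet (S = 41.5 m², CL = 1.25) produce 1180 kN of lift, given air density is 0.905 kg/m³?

L = ½ρv²S·CL ⇒ v = √(2L/(ρ·S·CL))
v = √(2 × 1.18×10^6 / (0.905 × 41.5 × 1.25)) = √50270 = 224 m/s

v = 224 m/s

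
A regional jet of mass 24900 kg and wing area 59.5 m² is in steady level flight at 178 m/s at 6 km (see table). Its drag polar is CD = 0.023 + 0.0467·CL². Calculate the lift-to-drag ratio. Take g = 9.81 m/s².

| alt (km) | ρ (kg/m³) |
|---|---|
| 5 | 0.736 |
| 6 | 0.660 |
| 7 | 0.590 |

L/D = 13

At 6 km, from the table: ρ = 0.660 kg/m³.
Weight W = mg = 24900 × 9.81 = 2.4427×10^5 N; in level flight L = W.
q = ½ρv² = ½ × 0.66 × 178² = 10460 Pa.
CL = W/(q·S) = 2.4427×10^5 / (10460 × 59.5) = 0.3926.
CD = 0.023 + 0.0467 × 0.3926² = 0.0302.
L/D = CL/CD = 0.3926 / 0.0302 = 13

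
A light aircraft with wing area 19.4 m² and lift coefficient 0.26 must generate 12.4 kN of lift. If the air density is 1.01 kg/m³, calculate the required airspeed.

v = 69.8 m/s

L = ½ρv²S·CL ⇒ v = √(2L/(ρ·S·CL))
v = √(2 × 12400 / (1.01 × 19.4 × 0.26)) = √4868 = 69.8 m/s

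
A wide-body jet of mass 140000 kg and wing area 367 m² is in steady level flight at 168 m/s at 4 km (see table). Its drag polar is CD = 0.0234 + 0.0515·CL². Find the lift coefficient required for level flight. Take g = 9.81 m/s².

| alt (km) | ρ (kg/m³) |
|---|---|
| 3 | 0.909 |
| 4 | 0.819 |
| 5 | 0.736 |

CL = 0.324

At 4 km, from the table: ρ = 0.819 kg/m³.
Level flight ⇒ L = W = m·g = 140000 × 9.81 = 1.3734×10^6 N.
Dynamic pressure q = 0.5 × 0.819 × 168² = 11560 Pa.
CL = W/(q·S) = 1.3734×10^6 / (11560 × 367) = 0.3238.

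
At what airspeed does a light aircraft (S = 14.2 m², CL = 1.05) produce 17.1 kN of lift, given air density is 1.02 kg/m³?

v = 47.4 m/s

L = ½ρv²S·CL ⇒ v = √(2L/(ρ·S·CL))
v = √(2 × 17100 / (1.02 × 14.2 × 1.05)) = √2249 = 47.4 m/s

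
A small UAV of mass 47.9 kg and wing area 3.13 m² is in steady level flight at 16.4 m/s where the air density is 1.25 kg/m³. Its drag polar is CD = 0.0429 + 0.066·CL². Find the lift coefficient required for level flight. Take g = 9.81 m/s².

Level flight ⇒ L = W = m·g = 47.9 × 9.81 = 469.9 N.
q = ½ρv² = ½ × 1.25 × 16.4² = 168.1 Pa.
Required CL = L/(qS) = 469.9/(168.1·3.13) = 0.8931.

CL = 0.893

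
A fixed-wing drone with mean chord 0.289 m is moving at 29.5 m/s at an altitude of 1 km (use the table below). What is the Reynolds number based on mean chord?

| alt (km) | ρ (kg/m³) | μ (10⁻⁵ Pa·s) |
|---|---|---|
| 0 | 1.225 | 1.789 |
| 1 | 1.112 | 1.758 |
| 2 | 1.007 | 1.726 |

At 1 km, from the table: ρ = 1.112 kg/m³, μ = 1.758×10⁻⁵ Pa·s.
Re = ρ·v·c/μ = 1.112 × 29.5 × 0.289 / (1.758×10⁻⁵) = 5.39×10^5

Re = 5.39×10^5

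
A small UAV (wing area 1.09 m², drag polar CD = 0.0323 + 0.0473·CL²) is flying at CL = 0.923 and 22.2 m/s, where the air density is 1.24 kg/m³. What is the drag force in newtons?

D = 24.2 N

CD = 0.0323 + 0.0473 × 0.923² = 0.0726
D = ½ρv²S·CD = ½ × 1.24 × 22.2² × 1.09 × 0.0726 = 24.2 N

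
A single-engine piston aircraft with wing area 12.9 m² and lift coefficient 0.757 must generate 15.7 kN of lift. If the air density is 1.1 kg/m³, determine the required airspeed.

v = 54.1 m/s

L = ½ρv²S·CL ⇒ v = √(2L/(ρ·S·CL))
v = √(2 × 15700 / (1.1 × 12.9 × 0.757)) = √2923 = 54.1 m/s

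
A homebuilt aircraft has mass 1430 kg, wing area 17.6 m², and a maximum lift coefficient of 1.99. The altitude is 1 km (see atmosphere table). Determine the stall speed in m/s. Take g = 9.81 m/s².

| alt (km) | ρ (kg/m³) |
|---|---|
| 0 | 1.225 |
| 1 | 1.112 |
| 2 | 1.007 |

V_stall = 26.8 m/s

At 1 km, from the table: ρ = 1.112 kg/m³.
Stall occurs when L = W at CL,max. W = mg = 1430 × 9.81 = 14030 N.
From L = ½ρV²S·CL,max = W: V_stall = √(2W/(ρSCL,max)) = √(2·14030/(1.112·17.6·1.99))
V_stall = √720.4 = 26.8 m/s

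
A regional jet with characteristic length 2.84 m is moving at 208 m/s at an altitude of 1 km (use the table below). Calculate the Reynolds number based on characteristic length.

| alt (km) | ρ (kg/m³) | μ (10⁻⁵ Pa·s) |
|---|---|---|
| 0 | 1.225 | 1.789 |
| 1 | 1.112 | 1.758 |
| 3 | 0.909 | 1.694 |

Re = 3.74×10^7

At 1 km, from the table: ρ = 1.112 kg/m³, μ = 1.758×10⁻⁵ Pa·s.
Re = ρ·v·c/μ = 1.112 × 208 × 2.84 / (1.758×10⁻⁵) = 3.74×10^7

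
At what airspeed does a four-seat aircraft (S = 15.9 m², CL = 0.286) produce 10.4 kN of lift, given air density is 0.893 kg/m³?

v = 71.6 m/s

L = ½ρv²S·CL ⇒ v = √(2L/(ρ·S·CL))
v = √(2 × 10400 / (0.893 × 15.9 × 0.286)) = √5122 = 71.6 m/s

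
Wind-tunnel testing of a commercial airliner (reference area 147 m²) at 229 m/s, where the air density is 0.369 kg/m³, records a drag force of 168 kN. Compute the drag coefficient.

CD = 0.118

From D = ½ρv²S·CD, rearranging gives CD = 2D/(ρv²S).
CD = 2 × 1.68×10^5 / (0.369 × 229² × 147) = 0.118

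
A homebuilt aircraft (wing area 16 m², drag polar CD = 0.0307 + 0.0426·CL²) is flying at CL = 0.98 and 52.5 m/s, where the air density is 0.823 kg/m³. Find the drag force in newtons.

D = 1300 N

CD = 0.0307 + 0.0426 × 0.98² = 0.07161
D = ½ρv²S·CD = ½ × 0.823 × 52.5² × 16 × 0.07161 = 1300 N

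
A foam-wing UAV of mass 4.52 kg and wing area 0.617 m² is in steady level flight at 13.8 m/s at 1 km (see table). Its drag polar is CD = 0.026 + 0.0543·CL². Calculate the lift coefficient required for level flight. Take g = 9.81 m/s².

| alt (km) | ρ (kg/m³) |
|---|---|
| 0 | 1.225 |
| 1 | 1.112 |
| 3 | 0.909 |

At 1 km, from the table: ρ = 1.112 kg/m³.
In steady level flight, lift balances weight: W = mg = 4.52 × 9.81 = 44.341 N.
q = ½ρv² = ½ × 1.112 × 13.8² = 105.9 Pa.
Required CL = L/(qS) = 44.341/(105.9·0.617) = 0.6787.

CL = 0.679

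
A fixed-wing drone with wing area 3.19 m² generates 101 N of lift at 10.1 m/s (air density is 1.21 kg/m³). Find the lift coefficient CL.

From L = ½ρv²S·CL, rearranging gives CL = 2L/(ρv²S).
CL = 2 × 101 / (1.21 × 10.1² × 3.19) = 0.513

CL = 0.513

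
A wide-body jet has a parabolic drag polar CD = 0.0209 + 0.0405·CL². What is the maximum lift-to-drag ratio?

For CD = CD0 + K·CL², (L/D)max occurs at CL* = √(CD0/K) and equals 1/(2√(K·CD0)).
(L/D)max = 1/(2√(0.0405 × 0.0209)) = 1/(2 × 0.02909) = 17.2

(L/D)max = 17.2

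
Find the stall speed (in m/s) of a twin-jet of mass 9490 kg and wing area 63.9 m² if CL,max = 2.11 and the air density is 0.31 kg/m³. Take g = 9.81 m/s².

V_stall = 66.7 m/s

Stall occurs when L = W at CL,max. W = mg = 9490 × 9.81 = 93100 N.
From L = ½ρV²S·CL,max = W: V_stall = √(2W/(ρSCL,max)) = √(2·93100/(0.31·63.9·2.11))
V_stall = √4455 = 66.7 m/s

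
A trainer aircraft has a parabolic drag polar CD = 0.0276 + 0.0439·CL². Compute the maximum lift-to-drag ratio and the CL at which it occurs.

For CD = CD0 + K·CL², (L/D)max occurs at CL* = √(CD0/K) and equals 1/(2√(K·CD0)).
(L/D)max = 1/(2√(0.0439 × 0.0276)) = 1/(2 × 0.03481) = 14.4
CL* = √(0.0276/0.0439) = 0.793

(L/D)max = 14.4, at CL = 0.793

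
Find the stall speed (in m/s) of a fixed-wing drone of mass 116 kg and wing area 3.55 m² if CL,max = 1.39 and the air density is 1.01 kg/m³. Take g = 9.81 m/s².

At stall, lift equals weight: L = W = m·g = 116 × 9.81 = 1138 N.
From L = ½ρV²S·CL,max = W: V_stall = √(2W/(ρSCL,max)) = √(2·1138/(1.01·3.55·1.39))
V_stall = √456.7 = 21.4 m/s

V_stall = 21.4 m/s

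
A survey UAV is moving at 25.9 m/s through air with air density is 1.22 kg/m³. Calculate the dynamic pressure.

q = 409 Pa

q = ½ρv² = ½ × 1.22 × 25.9² = 409 Pa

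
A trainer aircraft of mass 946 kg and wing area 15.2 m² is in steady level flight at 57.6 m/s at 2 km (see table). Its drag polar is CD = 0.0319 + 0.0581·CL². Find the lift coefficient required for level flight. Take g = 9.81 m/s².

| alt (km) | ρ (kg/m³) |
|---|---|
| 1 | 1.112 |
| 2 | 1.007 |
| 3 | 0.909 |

At 2 km, from the table: ρ = 1.007 kg/m³.
In steady level flight, lift balances weight: W = mg = 946 × 9.81 = 9280.3 N.
Dynamic pressure q = 0.5 × 1.007 × 57.6² = 1670 Pa.
CL = 2W/(ρv²S) = 2×9280.3/(1.007×57.6²×15.2) = 0.3655.

CL = 0.365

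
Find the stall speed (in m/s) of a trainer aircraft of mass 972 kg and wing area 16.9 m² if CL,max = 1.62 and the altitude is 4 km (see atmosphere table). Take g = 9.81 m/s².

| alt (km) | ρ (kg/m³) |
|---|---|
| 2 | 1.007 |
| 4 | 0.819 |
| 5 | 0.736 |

At 4 km, from the table: ρ = 0.819 kg/m³.
Stall occurs when L = W at CL,max. W = mg = 972 × 9.81 = 9535 N.
From L = ½ρV²S·CL,max = W: V_stall = √(2W/(ρSCL,max)) = √(2·9535/(0.819·16.9·1.62))
V_stall = √850.5 = 29.2 m/s

V_stall = 29.2 m/s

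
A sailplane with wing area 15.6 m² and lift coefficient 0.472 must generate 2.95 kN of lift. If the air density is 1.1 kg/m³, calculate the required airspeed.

L = ½ρv²S·CL ⇒ v = √(2L/(ρ·S·CL))
v = √(2 × 2950 / (1.1 × 15.6 × 0.472)) = √728.4 = 27 m/s

v = 27 m/s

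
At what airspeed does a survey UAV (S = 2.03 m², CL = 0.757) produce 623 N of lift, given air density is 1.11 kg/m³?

L = ½ρv²S·CL ⇒ v = √(2L/(ρ·S·CL))
v = √(2 × 623 / (1.11 × 2.03 × 0.757)) = √730.5 = 27 m/s

v = 27 m/s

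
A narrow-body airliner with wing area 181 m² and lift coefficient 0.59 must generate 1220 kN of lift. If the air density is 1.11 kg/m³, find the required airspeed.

v = 143 m/s

L = ½ρv²S·CL ⇒ v = √(2L/(ρ·S·CL))
v = √(2 × 1.22×10^6 / (1.11 × 181 × 0.59)) = √20580 = 143 m/s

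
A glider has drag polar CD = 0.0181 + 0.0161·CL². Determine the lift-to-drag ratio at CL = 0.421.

CD = 0.0181 + 0.0161 × 0.421² = 0.02095
L/D = CL/CD = 0.421 / 0.02095 = 20.1

L/D = 20.1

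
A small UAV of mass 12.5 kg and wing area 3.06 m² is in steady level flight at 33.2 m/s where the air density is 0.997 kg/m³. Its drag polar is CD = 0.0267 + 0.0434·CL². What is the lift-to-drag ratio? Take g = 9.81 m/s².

In steady level flight, lift balances weight: W = mg = 12.5 × 9.81 = 122.62 N.
q = ½ρv² = ½ × 0.997 × 33.2² = 549.5 Pa.
Required CL = L/(qS) = 122.62/(549.5·3.06) = 0.07293.
CD = 0.0267 + 0.0434 × 0.07293² = 0.02693.
L/D = CL/CD = 0.07293 / 0.02693 = 2.71

L/D = 2.71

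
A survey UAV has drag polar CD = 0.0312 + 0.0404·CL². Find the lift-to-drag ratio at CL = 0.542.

CD = 0.0312 + 0.0404 × 0.542² = 0.04307
L/D = CL/CD = 0.542 / 0.04307 = 12.6

L/D = 12.6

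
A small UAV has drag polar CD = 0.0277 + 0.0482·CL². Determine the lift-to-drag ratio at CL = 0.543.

L/D = 13

CD = 0.0277 + 0.0482 × 0.543² = 0.04191
L/D = CL/CD = 0.543 / 0.04191 = 13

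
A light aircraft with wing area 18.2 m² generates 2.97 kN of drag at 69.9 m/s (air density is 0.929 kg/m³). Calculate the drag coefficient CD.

CD = 0.0719

From D = ½ρv²S·CD, rearranging gives CD = 2D/(ρv²S).
CD = 2 × 2970 / (0.929 × 69.9² × 18.2) = 0.0719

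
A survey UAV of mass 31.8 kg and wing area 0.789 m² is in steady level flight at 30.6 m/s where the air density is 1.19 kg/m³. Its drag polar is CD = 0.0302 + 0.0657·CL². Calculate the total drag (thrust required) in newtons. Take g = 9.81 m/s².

D = 27.8 N

In steady level flight, lift balances weight: W = mg = 31.8 × 9.81 = 311.96 N.
q = ½ρv² = ½ × 1.19 × 30.6² = 557.1 Pa.
CL = W/(q·S) = 311.96 / (557.1 × 0.789) = 0.7097.
CD = 0.0302 + 0.0657 × 0.7097² = 0.06329.
D = q·S·CD = 557.1 × 0.789 × 0.06329 = 27.82 N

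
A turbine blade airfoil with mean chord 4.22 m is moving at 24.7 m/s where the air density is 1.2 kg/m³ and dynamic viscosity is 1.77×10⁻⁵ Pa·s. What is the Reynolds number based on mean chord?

Re = 7.07×10^6

Re = ρ·v·c/μ = 1.2 × 24.7 × 4.22 / (1.77×10⁻⁵) = 7.07×10^6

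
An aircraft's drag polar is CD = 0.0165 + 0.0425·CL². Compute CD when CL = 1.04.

CD = 0.0625

CD = 0.0165 + 0.0425 × 1.04² = 0.0165 + 0.04597 = 0.0625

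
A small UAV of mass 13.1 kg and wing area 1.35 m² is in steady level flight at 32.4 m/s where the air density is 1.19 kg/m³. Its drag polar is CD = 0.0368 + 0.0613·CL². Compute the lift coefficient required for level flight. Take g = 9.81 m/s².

In steady level flight, lift balances weight: W = mg = 13.1 × 9.81 = 128.51 N.
Dynamic pressure q = 0.5 × 1.19 × 32.4² = 624.6 Pa.
CL = W/(q·S) = 128.51 / (624.6 × 1.35) = 0.1524.

CL = 0.152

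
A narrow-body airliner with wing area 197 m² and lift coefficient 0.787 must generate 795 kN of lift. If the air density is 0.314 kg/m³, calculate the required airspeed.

v = 181 m/s

L = ½ρv²S·CL ⇒ v = √(2L/(ρ·S·CL))
v = √(2 × 7.95×10^5 / (0.314 × 197 × 0.787)) = √32660 = 181 m/s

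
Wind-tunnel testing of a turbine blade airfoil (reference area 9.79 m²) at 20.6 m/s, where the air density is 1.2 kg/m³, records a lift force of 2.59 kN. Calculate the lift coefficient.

CL = 1.04

From L = ½ρv²S·CL, rearranging gives CL = 2L/(ρv²S).
CL = 2 × 2590 / (1.2 × 20.6² × 9.79) = 1.04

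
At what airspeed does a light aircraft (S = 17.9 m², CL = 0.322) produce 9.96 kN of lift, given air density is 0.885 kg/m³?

L = ½ρv²S·CL ⇒ v = √(2L/(ρ·S·CL))
v = √(2 × 9960 / (0.885 × 17.9 × 0.322)) = √3905 = 62.5 m/s

v = 62.5 m/s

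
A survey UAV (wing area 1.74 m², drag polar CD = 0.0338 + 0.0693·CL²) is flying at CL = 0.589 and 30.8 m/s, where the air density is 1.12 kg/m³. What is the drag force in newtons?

CD = 0.0338 + 0.0693 × 0.589² = 0.05784
D = ½ρv²S·CD = ½ × 1.12 × 30.8² × 1.74 × 0.05784 = 53.5 N

D = 53.5 N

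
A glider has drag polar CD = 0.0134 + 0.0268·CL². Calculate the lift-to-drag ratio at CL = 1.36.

CD = 0.0134 + 0.0268 × 1.36² = 0.06297
L/D = CL/CD = 1.36 / 0.06297 = 21.6

L/D = 21.6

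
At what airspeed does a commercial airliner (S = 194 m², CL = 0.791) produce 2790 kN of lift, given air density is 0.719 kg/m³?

L = ½ρv²S·CL ⇒ v = √(2L/(ρ·S·CL))
v = √(2 × 2.79×10^6 / (0.719 × 194 × 0.791)) = √50570 = 225 m/s

v = 225 m/s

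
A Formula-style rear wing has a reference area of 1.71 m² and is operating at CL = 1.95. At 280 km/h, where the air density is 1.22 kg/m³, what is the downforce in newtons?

L = 12300 N

Convert speed: v = 280 km/h ÷ 3.6 = 77.78 m/s.
Dynamic pressure q = ½ρv² = ½ × 1.22 × 77.78² = 3690 Pa.
L = q·S·CL = 3690 × 1.71 × 1.95 = 12300 N ≈ 12.3 kN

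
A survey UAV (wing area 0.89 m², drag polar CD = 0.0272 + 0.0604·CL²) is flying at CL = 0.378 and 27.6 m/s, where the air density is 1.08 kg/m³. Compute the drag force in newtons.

CD = 0.0272 + 0.0604 × 0.378² = 0.03583
D = ½ρv²S·CD = ½ × 1.08 × 27.6² × 0.89 × 0.03583 = 13.1 N

D = 13.1 N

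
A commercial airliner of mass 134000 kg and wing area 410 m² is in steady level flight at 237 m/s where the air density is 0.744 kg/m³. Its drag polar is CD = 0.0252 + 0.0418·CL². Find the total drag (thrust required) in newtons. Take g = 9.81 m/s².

D = 2.24×10^5 N

In steady level flight, lift balances weight: W = mg = 134000 × 9.81 = 1.3145×10^6 N.
q = ½ρv² = ½ × 0.744 × 237² = 20890 Pa.
Required CL = L/(qS) = 1.3145×10^6/(20890·410) = 0.1534.
CD = 0.0252 + 0.0418 × 0.1534² = 0.02618.
D = q·S·CD = 20890 × 410 × 0.02618 = 2.243×10^5 N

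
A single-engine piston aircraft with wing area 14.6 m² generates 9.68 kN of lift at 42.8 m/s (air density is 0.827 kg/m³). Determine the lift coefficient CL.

CL = 0.875

From L = ½ρv²S·CL, rearranging gives CL = 2L/(ρv²S).
CL = 2 × 9680 / (0.827 × 42.8² × 14.6) = 0.875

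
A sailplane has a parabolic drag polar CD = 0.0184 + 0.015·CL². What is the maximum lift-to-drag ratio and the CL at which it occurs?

(L/D)max = 30.1, at CL = 1.11

For CD = CD0 + K·CL², (L/D)max occurs at CL* = √(CD0/K) and equals 1/(2√(K·CD0)).
(L/D)max = 1/(2√(0.015 × 0.0184)) = 1/(2 × 0.01661) = 30.1
CL* = √(0.0184/0.015) = 1.11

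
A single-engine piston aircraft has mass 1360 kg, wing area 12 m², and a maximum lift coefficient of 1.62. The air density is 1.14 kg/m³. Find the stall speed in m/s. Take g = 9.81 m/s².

Weight W = mg = 1360 × 9.81 = 13340 N.
From L = ½ρV²S·CL,max = W: V_stall = √(2W/(ρSCL,max)) = √(2·13340/(1.14·12·1.62))
V_stall = √1204 = 34.7 m/s

V_stall = 34.7 m/s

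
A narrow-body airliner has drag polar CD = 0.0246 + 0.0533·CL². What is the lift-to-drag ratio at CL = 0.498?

CD = 0.0246 + 0.0533 × 0.498² = 0.03782
L/D = CL/CD = 0.498 / 0.03782 = 13.2

L/D = 13.2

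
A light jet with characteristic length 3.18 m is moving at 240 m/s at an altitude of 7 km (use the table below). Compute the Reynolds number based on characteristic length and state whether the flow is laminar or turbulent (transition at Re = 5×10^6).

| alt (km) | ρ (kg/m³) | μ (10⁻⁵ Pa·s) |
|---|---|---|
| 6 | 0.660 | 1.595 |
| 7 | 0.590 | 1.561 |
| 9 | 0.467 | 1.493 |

At 7 km, from the table: ρ = 0.590 kg/m³, μ = 1.561×10⁻⁵ Pa·s.
Re = ρ·v·c/μ = 0.59 × 240 × 3.18 / (1.561×10⁻⁵) = 2.88×10^7
Since 2.88×10^7 > 5×10^6, the flow is turbulent.

Re = 2.88×10^7 (turbulent)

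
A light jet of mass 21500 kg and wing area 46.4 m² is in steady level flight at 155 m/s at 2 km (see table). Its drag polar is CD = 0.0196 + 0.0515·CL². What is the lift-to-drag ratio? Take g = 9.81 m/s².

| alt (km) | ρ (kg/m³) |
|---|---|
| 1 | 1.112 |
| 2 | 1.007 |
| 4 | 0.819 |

L/D = 14

At 2 km, from the table: ρ = 1.007 kg/m³.
Weight W = mg = 21500 × 9.81 = 2.1092×10^5 N; in level flight L = W.
q = ½ρv² = ½ × 1.007 × 155² = 12100 Pa.
CL = 2W/(ρv²S) = 2×2.1092×10^5/(1.007×155²×46.4) = 0.3758.
CD = 0.0196 + 0.0515 × 0.3758² = 0.02687.
L/D = CL/CD = 0.3758 / 0.02687 = 14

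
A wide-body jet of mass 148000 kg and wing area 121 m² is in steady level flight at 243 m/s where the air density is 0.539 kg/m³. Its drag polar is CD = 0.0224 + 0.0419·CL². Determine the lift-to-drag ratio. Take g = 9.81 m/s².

Weight W = mg = 148000 × 9.81 = 1.4519×10^6 N; in level flight L = W.
Dynamic pressure q = 0.5 × 0.539 × 243² = 15910 Pa.
CL = W/(q·S) = 1.4519×10^6 / (15910 × 121) = 0.754.
CD = 0.0224 + 0.0419 × 0.754² = 0.04622.
L/D = CL/CD = 0.754 / 0.04622 = 16.3

L/D = 16.3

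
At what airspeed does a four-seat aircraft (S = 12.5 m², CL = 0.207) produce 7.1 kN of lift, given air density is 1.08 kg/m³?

v = 71.3 m/s

L = ½ρv²S·CL ⇒ v = √(2L/(ρ·S·CL))
v = √(2 × 7100 / (1.08 × 12.5 × 0.207)) = √5081 = 71.3 m/s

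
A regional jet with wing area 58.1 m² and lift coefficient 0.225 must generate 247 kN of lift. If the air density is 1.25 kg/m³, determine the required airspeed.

v = 174 m/s

L = ½ρv²S·CL ⇒ v = √(2L/(ρ·S·CL))
v = √(2 × 2.47×10^5 / (1.25 × 58.1 × 0.225)) = √30230 = 174 m/s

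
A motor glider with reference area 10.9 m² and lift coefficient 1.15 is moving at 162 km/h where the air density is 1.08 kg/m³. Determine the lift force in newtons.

L = 13700 N

Convert speed: v = 162 km/h ÷ 3.6 = 45 m/s.
Dynamic pressure q = ½ρv² = ½ × 1.08 × 45² = 1094 Pa.
L = q·S·CL = 1094 × 10.9 × 1.15 = 13700 N ≈ 13.7 kN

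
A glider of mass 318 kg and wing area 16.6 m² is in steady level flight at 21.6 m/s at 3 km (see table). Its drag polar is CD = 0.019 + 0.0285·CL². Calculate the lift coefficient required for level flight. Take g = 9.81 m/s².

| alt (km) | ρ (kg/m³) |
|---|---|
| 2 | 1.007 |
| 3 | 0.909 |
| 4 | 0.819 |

CL = 0.886

At 3 km, from the table: ρ = 0.909 kg/m³.
Level flight ⇒ L = W = m·g = 318 × 9.81 = 3119.6 N.
Dynamic pressure q = 0.5 × 0.909 × 21.6² = 212.1 Pa.
CL = 2W/(ρv²S) = 2×3119.6/(0.909×21.6²×16.6) = 0.8862.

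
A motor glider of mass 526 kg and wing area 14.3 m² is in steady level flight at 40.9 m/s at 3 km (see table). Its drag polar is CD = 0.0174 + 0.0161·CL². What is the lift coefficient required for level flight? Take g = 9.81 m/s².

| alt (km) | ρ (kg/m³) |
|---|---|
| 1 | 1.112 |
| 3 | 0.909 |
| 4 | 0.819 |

CL = 0.475

At 3 km, from the table: ρ = 0.909 kg/m³.
In steady level flight, lift balances weight: W = mg = 526 × 9.81 = 5160.1 N.
Dynamic pressure q = 0.5 × 0.909 × 40.9² = 760.3 Pa.
CL = 2W/(ρv²S) = 2×5160.1/(0.909×40.9²×14.3) = 0.4746.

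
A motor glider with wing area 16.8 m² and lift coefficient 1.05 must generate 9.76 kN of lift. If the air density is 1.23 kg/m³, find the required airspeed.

v = 30 m/s

L = ½ρv²S·CL ⇒ v = √(2L/(ρ·S·CL))
v = √(2 × 9760 / (1.23 × 16.8 × 1.05)) = √899.7 = 30 m/s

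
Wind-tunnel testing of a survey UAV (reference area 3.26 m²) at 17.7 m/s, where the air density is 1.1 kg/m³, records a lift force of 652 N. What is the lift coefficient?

From L = ½ρv²S·CL, rearranging gives CL = 2L/(ρv²S).
CL = 2 × 652 / (1.1 × 17.7² × 3.26) = 1.16

CL = 1.16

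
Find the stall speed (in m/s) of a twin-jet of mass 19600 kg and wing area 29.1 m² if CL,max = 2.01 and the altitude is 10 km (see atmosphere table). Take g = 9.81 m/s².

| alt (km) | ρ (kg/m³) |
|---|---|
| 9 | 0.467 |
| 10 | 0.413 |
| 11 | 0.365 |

V_stall = 126 m/s

At 10 km, from the table: ρ = 0.413 kg/m³.
Stall occurs when L = W at CL,max. W = mg = 19600 × 9.81 = 1.923×10^5 N.
V_stall = √(2W/(ρ·S·CL,max)) = √(2 × 1.923×10^5 / (0.413 × 29.1 × 2.01))
V_stall = √15920 = 126 m/s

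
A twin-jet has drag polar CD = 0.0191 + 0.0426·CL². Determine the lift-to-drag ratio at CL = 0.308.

CD = 0.0191 + 0.0426 × 0.308² = 0.02314
L/D = CL/CD = 0.308 / 0.02314 = 13.3

L/D = 13.3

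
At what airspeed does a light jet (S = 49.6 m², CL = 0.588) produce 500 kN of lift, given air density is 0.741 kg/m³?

L = ½ρv²S·CL ⇒ v = √(2L/(ρ·S·CL))
v = √(2 × 5×10^5 / (0.741 × 49.6 × 0.588)) = √46270 = 215 m/s

v = 215 m/s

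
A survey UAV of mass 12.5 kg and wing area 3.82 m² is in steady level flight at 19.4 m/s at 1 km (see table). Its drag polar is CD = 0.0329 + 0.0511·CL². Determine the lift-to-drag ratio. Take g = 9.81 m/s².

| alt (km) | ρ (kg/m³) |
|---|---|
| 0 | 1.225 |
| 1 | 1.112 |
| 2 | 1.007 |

L/D = 4.5

At 1 km, from the table: ρ = 1.112 kg/m³.
Level flight ⇒ L = W = m·g = 12.5 × 9.81 = 122.62 N.
q = ½ρv² = ½ × 1.112 × 19.4² = 209.3 Pa.
Required CL = L/(qS) = 122.62/(209.3·3.82) = 0.1534.
CD = 0.0329 + 0.0511 × 0.1534² = 0.0341.
L/D = CL/CD = 0.1534 / 0.0341 = 4.5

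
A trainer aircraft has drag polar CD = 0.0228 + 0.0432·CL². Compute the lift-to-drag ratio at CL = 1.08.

L/D = 14.8

CD = 0.0228 + 0.0432 × 1.08² = 0.07319
L/D = CL/CD = 1.08 / 0.07319 = 14.8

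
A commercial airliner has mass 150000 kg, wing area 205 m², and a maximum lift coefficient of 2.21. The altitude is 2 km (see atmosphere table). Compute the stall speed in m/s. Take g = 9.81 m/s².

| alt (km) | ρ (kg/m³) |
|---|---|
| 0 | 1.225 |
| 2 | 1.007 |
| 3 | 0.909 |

At 2 km, from the table: ρ = 1.007 kg/m³.
Weight W = mg = 150000 × 9.81 = 1.472×10^6 N.
From L = ½ρV²S·CL,max = W: V_stall = √(2W/(ρSCL,max)) = √(2·1.472×10^6/(1.007·205·2.21))
V_stall = √6451 = 80.3 m/s

V_stall = 80.3 m/s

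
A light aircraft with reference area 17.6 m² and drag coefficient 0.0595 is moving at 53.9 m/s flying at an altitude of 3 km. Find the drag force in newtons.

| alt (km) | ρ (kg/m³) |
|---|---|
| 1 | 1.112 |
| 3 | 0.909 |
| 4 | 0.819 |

At 3 km, from the table: ρ = 0.909 kg/m³.
D = ½ρv²S·CD = ½ × 0.909 × 53.9² × 17.6 × 0.0595 = 1380 N

D = 1380 N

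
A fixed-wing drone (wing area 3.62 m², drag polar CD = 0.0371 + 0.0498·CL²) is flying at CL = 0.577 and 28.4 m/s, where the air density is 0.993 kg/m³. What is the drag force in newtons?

CD = 0.0371 + 0.0498 × 0.577² = 0.05368
D = ½ρv²S·CD = ½ × 0.993 × 28.4² × 3.62 × 0.05368 = 77.8 N

D = 77.8 N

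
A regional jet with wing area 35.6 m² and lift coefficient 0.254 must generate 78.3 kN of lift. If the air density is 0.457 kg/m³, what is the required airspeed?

v = 195 m/s

L = ½ρv²S·CL ⇒ v = √(2L/(ρ·S·CL))
v = √(2 × 78300 / (0.457 × 35.6 × 0.254)) = √37900 = 195 m/s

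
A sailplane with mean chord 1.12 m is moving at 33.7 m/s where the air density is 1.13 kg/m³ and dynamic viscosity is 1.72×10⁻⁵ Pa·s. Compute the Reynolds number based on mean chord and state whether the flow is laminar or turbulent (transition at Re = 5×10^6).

Re = 2.48×10^6 (laminar)

Re = ρ·v·c/μ = 1.13 × 33.7 × 1.12 / (1.72×10⁻⁵) = 2.48×10^6
Since 2.48×10^6 < 5×10^6, the flow is laminar.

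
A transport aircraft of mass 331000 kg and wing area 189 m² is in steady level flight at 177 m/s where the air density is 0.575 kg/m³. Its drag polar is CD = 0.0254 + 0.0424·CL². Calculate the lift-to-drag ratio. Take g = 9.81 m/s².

L/D = 10.6

Level flight ⇒ L = W = m·g = 331000 × 9.81 = 3.2471×10^6 N.
q = ½ρv² = ½ × 0.575 × 177² = 9007 Pa.
CL = 2W/(ρv²S) = 2×3.2471×10^6/(0.575×177²×189) = 1.907.
CD = 0.0254 + 0.0424 × 1.907² = 0.1797.
L/D = CL/CD = 1.907 / 0.1797 = 10.6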